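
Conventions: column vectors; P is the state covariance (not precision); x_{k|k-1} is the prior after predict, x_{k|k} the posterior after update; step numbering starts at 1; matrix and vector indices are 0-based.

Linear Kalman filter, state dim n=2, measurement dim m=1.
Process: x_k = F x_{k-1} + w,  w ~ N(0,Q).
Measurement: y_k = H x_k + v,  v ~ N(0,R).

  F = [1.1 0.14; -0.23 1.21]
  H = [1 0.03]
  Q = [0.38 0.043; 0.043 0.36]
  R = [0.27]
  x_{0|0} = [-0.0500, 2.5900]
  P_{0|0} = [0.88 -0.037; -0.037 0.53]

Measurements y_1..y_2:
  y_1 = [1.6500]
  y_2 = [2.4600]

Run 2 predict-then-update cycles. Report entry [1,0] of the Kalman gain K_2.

K[1,0] = 0.1958

step 1: x^-=[0.3076, 3.1454]  P^-=[1.4438 -0.1379; -0.1379 1.2031]  S=[1.7066]  K=[0.8436; -0.0597]  nu=[1.2480]  x^+=[1.3604, 3.0709]  P^+=[0.2293 -0.0520; -0.0520 1.1970]
step 2: x^-=[1.9264, 3.4029]  P^-=[0.6649 0.1202; 0.1202 2.1537]  S=[0.9441]  K=[0.7081; 0.1958]  nu=[0.4315]  x^+=[2.2320, 3.4874]  P^+=[0.1915 -0.0107; -0.0107 2.1175]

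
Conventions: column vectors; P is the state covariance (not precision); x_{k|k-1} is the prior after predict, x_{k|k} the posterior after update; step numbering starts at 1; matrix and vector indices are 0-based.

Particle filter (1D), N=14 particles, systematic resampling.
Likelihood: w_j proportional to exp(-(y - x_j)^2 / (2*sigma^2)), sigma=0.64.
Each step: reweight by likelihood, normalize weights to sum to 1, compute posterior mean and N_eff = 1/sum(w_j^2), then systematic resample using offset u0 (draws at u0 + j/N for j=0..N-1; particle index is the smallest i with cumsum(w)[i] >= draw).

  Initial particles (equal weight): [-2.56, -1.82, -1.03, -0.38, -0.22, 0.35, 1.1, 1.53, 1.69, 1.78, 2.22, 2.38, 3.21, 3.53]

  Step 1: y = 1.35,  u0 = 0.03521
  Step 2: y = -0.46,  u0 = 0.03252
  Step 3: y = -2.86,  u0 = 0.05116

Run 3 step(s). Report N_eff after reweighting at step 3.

step 1: w=[0.0000, 0.0000, 0.0002, 0.0056, 0.0107, 0.0639, 0.2008, 0.2083, 0.1882, 0.1729, 0.0860, 0.0594, 0.0032, 0.0007]  mean=1.5280  Neff=6.0889  idx=[5, 6, 6, 6, 7, 7, 7, 8, 8, 9, 9, 9, 10, 11]
step 2: w=[0.7010, 0.0800, 0.0800, 0.0800, 0.0124, 0.0124, 0.0124, 0.0055, 0.0055, 0.0034, 0.0034, 0.0034, 0.0002, 0.0001]  mean=0.6042  Neff=1.9565  idx=[0, 0, 0, 0, 0, 0, 0, 0, 0, 0, 1, 2, 3, 5]
step 3: w=[0.1000, 0.1000, 0.1000, 0.1000, 0.1000, 0.1000, 0.1000, 0.1000, 0.1000, 0.1000, 0.0001, 0.0001, 0.0001, 0.0000]  mean=0.3503  Neff=10.0085  idx=[0, 1, 1, 2, 3, 4, 4, 5, 6, 6, 7, 8, 9, 9]

N_eff = 10.0085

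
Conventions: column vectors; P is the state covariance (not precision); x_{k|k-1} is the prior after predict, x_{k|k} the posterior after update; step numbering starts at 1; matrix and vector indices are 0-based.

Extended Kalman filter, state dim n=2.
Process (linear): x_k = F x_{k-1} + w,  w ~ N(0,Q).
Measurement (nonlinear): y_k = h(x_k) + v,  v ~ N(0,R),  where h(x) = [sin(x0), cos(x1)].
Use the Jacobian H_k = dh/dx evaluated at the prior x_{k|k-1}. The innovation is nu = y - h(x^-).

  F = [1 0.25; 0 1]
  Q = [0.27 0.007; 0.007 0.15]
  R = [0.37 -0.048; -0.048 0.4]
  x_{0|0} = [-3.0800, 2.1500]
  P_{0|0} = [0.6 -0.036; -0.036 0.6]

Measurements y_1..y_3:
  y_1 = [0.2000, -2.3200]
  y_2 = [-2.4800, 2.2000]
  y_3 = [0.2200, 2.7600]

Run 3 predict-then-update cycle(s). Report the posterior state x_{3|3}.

step 1: x^-=[-2.5425, 2.1500]  P^-=[0.8895 0.1210; 0.1210 0.7500]  H_jac=[-0.8258 0.0000; 0.0000 -0.8369]  S=[0.9767 0.0356; 0.0356 0.9253]  K=[-0.7492 -0.0806; -0.0777 -0.6754]  nu=[0.7639, -1.7726]  x^+=[-2.9720, 3.2878]  P^+=[0.3310 -0.0045; -0.0045 0.3183]
step 2: x^-=[-2.1500, 3.2878]  P^-=[0.6186 0.0821; 0.0821 0.4683]  H_jac=[-0.5474 0.0000; 0.0000 0.1457]  S=[0.5553 -0.0546; -0.0546 0.4099]  K=[-0.6149 -0.0526; -0.0655 0.1578]  nu=[-1.6431, 3.1893]  x^+=[-1.3075, 3.8985]  P^+=[0.4111 0.0581; 0.0581 0.4546]
step 3: x^-=[-0.3329, 3.8985]  P^-=[0.7385 0.1787; 0.1787 0.6046]  H_jac=[0.9451 0.0000; 0.0000 0.6867]  S=[1.0297 0.0680; 0.0680 0.6851]  K=[0.6704 0.1126; 0.1249 0.5936]  nu=[0.5467, 3.4870]  x^+=[0.4263, 6.0367]  P^+=[0.2567 0.0187; 0.0187 0.3371]

x_post = [0.4263, 6.0367]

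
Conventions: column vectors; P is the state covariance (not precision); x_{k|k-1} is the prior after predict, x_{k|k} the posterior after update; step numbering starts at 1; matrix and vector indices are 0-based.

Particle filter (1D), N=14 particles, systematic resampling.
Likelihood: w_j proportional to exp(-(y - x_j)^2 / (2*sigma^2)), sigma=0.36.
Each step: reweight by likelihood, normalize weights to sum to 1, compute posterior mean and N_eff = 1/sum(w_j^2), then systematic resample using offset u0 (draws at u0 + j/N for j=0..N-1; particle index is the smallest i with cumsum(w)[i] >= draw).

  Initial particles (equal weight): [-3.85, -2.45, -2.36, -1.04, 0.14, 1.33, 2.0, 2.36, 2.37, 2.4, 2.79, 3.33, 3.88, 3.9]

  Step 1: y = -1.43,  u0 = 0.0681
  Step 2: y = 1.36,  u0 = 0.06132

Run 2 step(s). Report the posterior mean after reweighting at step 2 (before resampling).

post_mean = -1.0400

step 1: w=[0.0000, 0.0296, 0.0583, 0.9120, 0.0001, 0.0000, 0.0000, 0.0000, 0.0000, 0.0000, 0.0000, 0.0000, 0.0000, 0.0000]  mean=-1.1586  Neff=1.1963  idx=[2, 3, 3, 3, 3, 3, 3, 3, 3, 3, 3, 3, 3, 3]
step 2: w=[0.0000, 0.0769, 0.0769, 0.0769, 0.0769, 0.0769, 0.0769, 0.0769, 0.0769, 0.0769, 0.0769, 0.0769, 0.0769, 0.0769]  mean=-1.0400  Neff=13.0000  idx=[1, 2, 3, 4, 5, 6, 7, 8, 9, 10, 11, 12, 12, 13]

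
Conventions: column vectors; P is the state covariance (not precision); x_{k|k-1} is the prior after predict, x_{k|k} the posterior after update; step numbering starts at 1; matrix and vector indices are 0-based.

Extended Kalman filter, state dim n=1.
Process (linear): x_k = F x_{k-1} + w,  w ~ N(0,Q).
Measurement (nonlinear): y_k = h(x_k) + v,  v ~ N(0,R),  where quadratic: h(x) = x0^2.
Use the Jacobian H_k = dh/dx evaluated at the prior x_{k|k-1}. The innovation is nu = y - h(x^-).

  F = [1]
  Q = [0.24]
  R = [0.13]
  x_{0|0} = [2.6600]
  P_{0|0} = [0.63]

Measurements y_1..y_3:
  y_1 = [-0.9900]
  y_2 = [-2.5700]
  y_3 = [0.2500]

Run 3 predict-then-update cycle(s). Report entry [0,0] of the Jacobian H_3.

H_jac[0,0] = -0.7713

step 1: x^-=[2.6600]  P^-=[0.8700]  H_jac=[5.3200]  S=[24.7531]  K=[0.1870]  nu=[-8.0656]  x^+=[1.1519]  P^+=[0.0046]
step 2: x^-=[1.1519]  P^-=[0.2446]  H_jac=[2.3037]  S=[1.4280]  K=[0.3946]  nu=[-3.8968]  x^+=[-0.3856]  P^+=[0.0223]
step 3: x^-=[-0.3856]  P^-=[0.2623]  H_jac=[-0.7713]  S=[0.2860]  K=[-0.7072]  nu=[0.1013]  x^+=[-0.4573]  P^+=[0.1192]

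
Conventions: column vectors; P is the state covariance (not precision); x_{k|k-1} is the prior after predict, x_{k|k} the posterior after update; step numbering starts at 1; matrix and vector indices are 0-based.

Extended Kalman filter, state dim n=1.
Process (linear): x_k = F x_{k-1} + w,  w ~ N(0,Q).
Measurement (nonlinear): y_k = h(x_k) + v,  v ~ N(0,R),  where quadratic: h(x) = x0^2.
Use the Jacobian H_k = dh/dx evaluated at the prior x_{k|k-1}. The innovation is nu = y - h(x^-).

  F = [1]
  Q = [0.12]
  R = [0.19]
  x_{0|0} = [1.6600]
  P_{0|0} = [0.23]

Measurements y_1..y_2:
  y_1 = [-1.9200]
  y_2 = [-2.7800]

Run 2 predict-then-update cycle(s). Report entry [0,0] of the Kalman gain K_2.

step 1: x^-=[1.6600]  P^-=[0.3500]  H_jac=[3.3200]  S=[4.0478]  K=[0.2871]  nu=[-4.6756]  x^+=[0.3178]  P^+=[0.0164]
step 2: x^-=[0.3178]  P^-=[0.1364]  H_jac=[0.6356]  S=[0.2451]  K=[0.3538]  nu=[-2.8810]  x^+=[-0.7014]  P^+=[0.1058]

K[0,0] = 0.3538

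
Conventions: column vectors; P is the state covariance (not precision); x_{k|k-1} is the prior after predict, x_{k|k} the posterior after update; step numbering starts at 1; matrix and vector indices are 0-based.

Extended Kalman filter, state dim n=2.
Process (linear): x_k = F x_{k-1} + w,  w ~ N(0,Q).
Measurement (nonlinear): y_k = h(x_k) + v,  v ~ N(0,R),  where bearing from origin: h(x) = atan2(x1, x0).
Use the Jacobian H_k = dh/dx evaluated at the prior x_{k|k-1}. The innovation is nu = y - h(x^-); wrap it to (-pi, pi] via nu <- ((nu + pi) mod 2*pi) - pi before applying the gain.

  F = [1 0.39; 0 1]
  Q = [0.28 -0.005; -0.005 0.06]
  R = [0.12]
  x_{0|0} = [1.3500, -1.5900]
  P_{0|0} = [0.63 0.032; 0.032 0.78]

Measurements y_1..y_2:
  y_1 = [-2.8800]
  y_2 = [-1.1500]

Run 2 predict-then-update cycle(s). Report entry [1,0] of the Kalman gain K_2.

K[1,0] = -0.5669

step 1: x^-=[0.7299, -1.5900]  P^-=[1.0536 0.3312; 0.3312 0.8400]  H_jac=[0.5195 0.2385]  S=[0.5341]  K=[1.1725; 0.6971]  nu=[-1.7396]  x^+=[-1.3098, -2.8027]  P^+=[0.3193 -0.1054; -0.1054 0.5804]
step 2: x^-=[-2.4029, -2.8027]  P^-=[0.6053 0.1160; 0.1160 0.6404]  H_jac=[0.2056 -0.1763]  S=[0.1571]  K=[0.6622; -0.5669]  nu=[1.1295]  x^+=[-1.6548, -3.4431]  P^+=[0.5364 0.1749; 0.1749 0.5899]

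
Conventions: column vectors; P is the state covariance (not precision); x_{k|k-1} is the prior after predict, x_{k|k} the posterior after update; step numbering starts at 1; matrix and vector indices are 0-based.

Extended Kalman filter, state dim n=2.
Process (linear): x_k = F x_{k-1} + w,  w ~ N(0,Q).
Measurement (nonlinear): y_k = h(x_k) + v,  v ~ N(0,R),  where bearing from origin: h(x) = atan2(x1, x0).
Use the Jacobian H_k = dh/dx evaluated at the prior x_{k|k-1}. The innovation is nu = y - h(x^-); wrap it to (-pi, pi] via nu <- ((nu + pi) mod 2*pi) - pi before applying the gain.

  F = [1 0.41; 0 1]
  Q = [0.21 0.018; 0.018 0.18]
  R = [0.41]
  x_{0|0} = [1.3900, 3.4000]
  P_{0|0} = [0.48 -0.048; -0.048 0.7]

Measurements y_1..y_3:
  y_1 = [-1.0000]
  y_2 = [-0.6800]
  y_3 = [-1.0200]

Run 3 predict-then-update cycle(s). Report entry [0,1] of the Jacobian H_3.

step 1: x^-=[2.7840, 3.4000]  P^-=[0.7683 0.2570; 0.2570 0.8800]  H_jac=[-0.1761 0.1442]  S=[0.4391]  K=[-0.2237; 0.1859]  nu=[-1.8847]  x^+=[3.2056, 3.0496]  P^+=[0.7463 0.2753; 0.2753 0.8648]
step 2: x^-=[4.4560, 3.0496]  P^-=[1.3274 0.6478; 0.6478 1.0448]  H_jac=[-0.1046 0.1528]  S=[0.4282]  K=[-0.0930; 0.2147]  nu=[-1.2802]  x^+=[4.5751, 2.7748]  P^+=[1.3237 0.6564; 0.6564 1.0251]
step 3: x^-=[5.7128, 2.7748]  P^-=[2.2443 1.0947; 1.0947 1.2051]  H_jac=[-0.0688 0.1416]  S=[0.4235]  K=[0.0015; 0.2252]  nu=[-1.4722]  x^+=[5.7105, 2.4433]  P^+=[2.2443 1.0945; 1.0945 1.1836]

H_jac[0,1] = 0.1416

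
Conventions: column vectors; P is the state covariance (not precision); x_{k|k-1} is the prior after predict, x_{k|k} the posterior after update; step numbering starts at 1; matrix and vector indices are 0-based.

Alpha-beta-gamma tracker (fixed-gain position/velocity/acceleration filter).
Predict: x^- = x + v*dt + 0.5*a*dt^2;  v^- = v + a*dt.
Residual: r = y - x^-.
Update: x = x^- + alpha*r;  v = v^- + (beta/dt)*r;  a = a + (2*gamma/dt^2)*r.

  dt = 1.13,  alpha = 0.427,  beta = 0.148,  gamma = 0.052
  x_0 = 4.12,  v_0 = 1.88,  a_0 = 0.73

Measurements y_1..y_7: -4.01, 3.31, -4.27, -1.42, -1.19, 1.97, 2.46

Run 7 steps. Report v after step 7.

step 1: x_pred=6.7105  r=-10.7205  x^+=2.1328  v^+=1.3008  a^+=-0.1432
step 2: x_pred=3.5113  r=-0.2013  x^+=3.4254  v^+=1.1127  a^+=-0.1596
step 3: x_pred=4.5808  r=-8.8508  x^+=0.8015  v^+=-0.2268  a^+=-0.8804
step 4: x_pred=-0.0169  r=-1.4031  x^+=-0.6160  v^+=-1.4055  a^+=-0.9947
step 5: x_pred=-2.8393  r=1.6493  x^+=-2.1351  v^+=-2.3135  a^+=-0.8604
step 6: x_pred=-5.2986  r=7.2686  x^+=-2.1949  v^+=-2.3337  a^+=-0.2684
step 7: x_pred=-5.0033  r=7.4633  x^+=-1.8165  v^+=-1.6595  a^+=0.3395

v_post = -1.6595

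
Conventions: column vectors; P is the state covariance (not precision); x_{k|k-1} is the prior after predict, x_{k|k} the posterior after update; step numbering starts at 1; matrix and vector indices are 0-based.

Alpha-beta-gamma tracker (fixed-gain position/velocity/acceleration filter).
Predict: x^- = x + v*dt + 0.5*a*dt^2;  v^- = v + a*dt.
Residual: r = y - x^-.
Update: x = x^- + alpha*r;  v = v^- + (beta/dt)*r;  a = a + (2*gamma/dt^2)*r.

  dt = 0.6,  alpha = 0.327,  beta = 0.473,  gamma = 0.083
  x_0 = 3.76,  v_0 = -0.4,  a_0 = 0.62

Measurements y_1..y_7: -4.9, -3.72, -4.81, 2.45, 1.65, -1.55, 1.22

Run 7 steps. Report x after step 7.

x_post = 7.8813

step 1: x_pred=3.6316  r=-8.5316  x^+=0.8418  v^+=-6.7537  a^+=-3.3140
step 2: x_pred=-3.8070  r=0.0870  x^+=-3.7786  v^+=-8.6736  a^+=-3.2739
step 3: x_pred=-9.5720  r=4.7620  x^+=-8.0148  v^+=-6.8839  a^+=-1.0781
step 4: x_pred=-12.3392  r=14.7892  x^+=-7.5031  v^+=4.1281  a^+=5.7414
step 5: x_pred=-3.9928  r=5.6428  x^+=-2.1476  v^+=12.0213  a^+=8.3433
step 6: x_pred=6.5670  r=-8.1170  x^+=3.9127  v^+=10.6285  a^+=4.6005
step 7: x_pred=11.1179  r=-9.8979  x^+=7.8813  v^+=5.5859  a^+=0.0365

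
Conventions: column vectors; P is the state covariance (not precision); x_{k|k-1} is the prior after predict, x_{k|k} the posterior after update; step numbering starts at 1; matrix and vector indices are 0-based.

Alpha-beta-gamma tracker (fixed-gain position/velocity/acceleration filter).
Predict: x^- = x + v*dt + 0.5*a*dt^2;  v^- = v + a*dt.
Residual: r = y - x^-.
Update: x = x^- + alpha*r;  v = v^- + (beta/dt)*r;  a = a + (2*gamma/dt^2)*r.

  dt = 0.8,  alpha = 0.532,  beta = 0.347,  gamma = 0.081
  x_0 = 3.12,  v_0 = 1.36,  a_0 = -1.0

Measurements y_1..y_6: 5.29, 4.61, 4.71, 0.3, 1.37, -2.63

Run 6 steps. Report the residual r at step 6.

resid = 0.1689

step 1: x_pred=3.8880  r=1.4020  x^+=4.6339  v^+=1.1681  a^+=-0.6451
step 2: x_pred=5.3619  r=-0.7519  x^+=4.9619  v^+=0.3259  a^+=-0.8354
step 3: x_pred=4.9553  r=-0.2453  x^+=4.8248  v^+=-0.4489  a^+=-0.8975
step 4: x_pred=4.1785  r=-3.8785  x^+=2.1151  v^+=-2.8492  a^+=-1.8793
step 5: x_pred=-0.7656  r=2.1356  x^+=0.3705  v^+=-3.4263  a^+=-1.3387
step 6: x_pred=-2.7989  r=0.1689  x^+=-2.7090  v^+=-4.4240  a^+=-1.2960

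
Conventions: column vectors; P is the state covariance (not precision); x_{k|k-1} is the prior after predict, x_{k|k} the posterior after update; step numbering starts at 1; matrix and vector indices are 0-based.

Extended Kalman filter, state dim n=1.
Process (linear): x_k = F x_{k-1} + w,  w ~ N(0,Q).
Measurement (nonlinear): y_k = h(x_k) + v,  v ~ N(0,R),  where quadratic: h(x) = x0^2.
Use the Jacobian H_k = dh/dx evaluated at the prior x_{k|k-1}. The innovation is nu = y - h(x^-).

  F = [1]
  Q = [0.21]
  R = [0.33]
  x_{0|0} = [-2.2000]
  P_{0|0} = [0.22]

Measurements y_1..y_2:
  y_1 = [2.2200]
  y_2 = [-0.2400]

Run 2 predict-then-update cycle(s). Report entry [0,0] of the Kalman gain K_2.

K[0,0] = -0.2701

step 1: x^-=[-2.2000]  P^-=[0.4300]  H_jac=[-4.4000]  S=[8.6548]  K=[-0.2186]  nu=[-2.6200]  x^+=[-1.6272]  P^+=[0.0164]
step 2: x^-=[-1.6272]  P^-=[0.2264]  H_jac=[-3.2545]  S=[2.7279]  K=[-0.2701]  nu=[-2.8879]  x^+=[-0.8472]  P^+=[0.0274]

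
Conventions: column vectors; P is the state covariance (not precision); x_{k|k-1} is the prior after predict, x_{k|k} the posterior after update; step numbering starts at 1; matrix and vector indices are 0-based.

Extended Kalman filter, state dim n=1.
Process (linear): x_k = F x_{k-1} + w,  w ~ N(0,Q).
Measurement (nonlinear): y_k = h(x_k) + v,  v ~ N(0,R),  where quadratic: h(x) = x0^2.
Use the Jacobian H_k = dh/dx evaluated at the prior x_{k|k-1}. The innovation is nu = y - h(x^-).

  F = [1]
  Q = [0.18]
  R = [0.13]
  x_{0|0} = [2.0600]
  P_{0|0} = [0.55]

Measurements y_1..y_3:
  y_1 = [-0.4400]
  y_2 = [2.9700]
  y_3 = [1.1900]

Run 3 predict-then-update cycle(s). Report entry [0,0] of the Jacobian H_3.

H_jac[0,0] = 3.7407

step 1: x^-=[2.0600]  P^-=[0.7300]  H_jac=[4.1200]  S=[12.5213]  K=[0.2402]  nu=[-4.6836]  x^+=[0.9350]  P^+=[0.0076]
step 2: x^-=[0.9350]  P^-=[0.1876]  H_jac=[1.8700]  S=[0.7860]  K=[0.4463]  nu=[2.0958]  x^+=[1.8704]  P^+=[0.0310]
step 3: x^-=[1.8704]  P^-=[0.2110]  H_jac=[3.7407]  S=[3.0829]  K=[0.2561]  nu=[-2.3082]  x^+=[1.2793]  P^+=[0.0089]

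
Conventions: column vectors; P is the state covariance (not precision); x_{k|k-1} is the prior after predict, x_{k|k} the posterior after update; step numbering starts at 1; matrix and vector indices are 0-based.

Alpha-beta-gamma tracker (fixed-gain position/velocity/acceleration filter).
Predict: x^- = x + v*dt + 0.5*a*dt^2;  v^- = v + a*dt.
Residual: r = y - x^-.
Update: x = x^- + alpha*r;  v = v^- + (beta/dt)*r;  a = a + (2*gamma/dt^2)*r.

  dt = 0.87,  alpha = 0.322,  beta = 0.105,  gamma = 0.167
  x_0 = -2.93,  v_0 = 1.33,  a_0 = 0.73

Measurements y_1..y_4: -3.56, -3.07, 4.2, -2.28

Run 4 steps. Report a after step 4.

step 1: x_pred=-1.4966  r=-2.0634  x^+=-2.1610  v^+=1.7161  a^+=-0.1805
step 2: x_pred=-0.7364  r=-2.3336  x^+=-1.4878  v^+=1.2774  a^+=-1.2103
step 3: x_pred=-0.8345  r=5.0345  x^+=0.7866  v^+=0.8321  a^+=1.0113
step 4: x_pred=1.8932  r=-4.1732  x^+=0.5494  v^+=1.2082  a^+=-0.8302

a_post = -0.8302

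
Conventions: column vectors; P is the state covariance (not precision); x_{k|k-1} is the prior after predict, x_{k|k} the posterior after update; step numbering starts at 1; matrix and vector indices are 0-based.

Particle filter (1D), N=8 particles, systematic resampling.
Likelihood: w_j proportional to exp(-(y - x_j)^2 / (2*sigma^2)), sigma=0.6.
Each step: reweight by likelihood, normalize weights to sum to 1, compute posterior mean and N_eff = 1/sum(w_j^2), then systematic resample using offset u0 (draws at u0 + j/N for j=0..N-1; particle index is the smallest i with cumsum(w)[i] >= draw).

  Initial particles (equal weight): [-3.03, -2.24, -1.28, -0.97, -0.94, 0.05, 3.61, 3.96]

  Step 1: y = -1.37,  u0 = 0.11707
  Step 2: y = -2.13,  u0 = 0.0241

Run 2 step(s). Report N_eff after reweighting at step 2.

N_eff = 4.0219

step 1: w=[0.0073, 0.1167, 0.3301, 0.2673, 0.2583, 0.0203, 0.0000, 0.0000]  mean=-1.2071  Neff=3.8278  idx=[1, 2, 2, 3, 3, 4, 4, 5]
step 2: w=[0.4264, 0.1590, 0.1590, 0.0669, 0.0669, 0.0607, 0.0607, 0.0006]  mean=-1.6058  Neff=4.0219  idx=[0, 0, 0, 0, 1, 2, 3, 5]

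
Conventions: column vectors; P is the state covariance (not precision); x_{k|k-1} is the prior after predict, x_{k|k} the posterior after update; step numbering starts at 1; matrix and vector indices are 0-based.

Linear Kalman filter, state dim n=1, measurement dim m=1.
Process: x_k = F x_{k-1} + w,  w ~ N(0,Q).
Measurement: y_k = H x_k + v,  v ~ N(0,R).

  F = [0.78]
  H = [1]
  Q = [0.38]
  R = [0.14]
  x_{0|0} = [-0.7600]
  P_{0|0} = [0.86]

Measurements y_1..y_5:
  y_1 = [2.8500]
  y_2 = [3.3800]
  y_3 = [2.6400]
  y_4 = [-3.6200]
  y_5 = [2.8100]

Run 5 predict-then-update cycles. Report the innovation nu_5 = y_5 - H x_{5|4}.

innov = [4.5830]

step 1: x^-=[-0.5928]  P^-=[0.9032]  S=[1.0432]  K=[0.8658]  nu=[3.4428]  x^+=[2.3880]  P^+=[0.1212]
step 2: x^-=[1.8626]  P^-=[0.4537]  S=[0.5937]  K=[0.7642]  nu=[1.5174]  x^+=[3.0222]  P^+=[0.1070]
step 3: x^-=[2.3573]  P^-=[0.4451]  S=[0.5851]  K=[0.7607]  nu=[0.2827]  x^+=[2.5724]  P^+=[0.1065]
step 4: x^-=[2.0064]  P^-=[0.4448]  S=[0.5848]  K=[0.7606]  nu=[-5.6264]  x^+=[-2.2730]  P^+=[0.1065]
step 5: x^-=[-1.7730]  P^-=[0.4448]  S=[0.5848]  K=[0.7606]  nu=[4.5830]  x^+=[1.7128]  P^+=[0.1065]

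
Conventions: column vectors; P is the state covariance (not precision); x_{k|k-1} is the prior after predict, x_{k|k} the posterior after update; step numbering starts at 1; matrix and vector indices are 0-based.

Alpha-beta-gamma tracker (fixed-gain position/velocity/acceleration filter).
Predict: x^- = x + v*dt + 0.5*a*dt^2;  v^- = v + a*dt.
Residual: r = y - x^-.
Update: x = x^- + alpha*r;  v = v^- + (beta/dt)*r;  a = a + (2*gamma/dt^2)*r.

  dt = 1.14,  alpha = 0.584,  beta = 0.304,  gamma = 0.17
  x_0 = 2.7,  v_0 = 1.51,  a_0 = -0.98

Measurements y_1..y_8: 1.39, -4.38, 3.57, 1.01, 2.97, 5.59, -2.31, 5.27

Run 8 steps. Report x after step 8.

x_post = 7.3510

step 1: x_pred=3.7846  r=-2.3946  x^+=2.3862  v^+=-0.2458  a^+=-1.6065
step 2: x_pred=1.0621  r=-5.4421  x^+=-2.1161  v^+=-3.5284  a^+=-3.0302
step 3: x_pred=-8.1075  r=11.6775  x^+=-1.2878  v^+=-3.8688  a^+=0.0248
step 4: x_pred=-5.6822  r=6.6922  x^+=-1.7739  v^+=-2.0560  a^+=1.7756
step 5: x_pred=-2.9639  r=5.9339  x^+=0.5015  v^+=1.5506  a^+=3.3280
step 6: x_pred=4.4318  r=1.1582  x^+=5.1082  v^+=5.6535  a^+=3.6311
step 7: x_pred=13.9126  r=-16.2226  x^+=4.4386  v^+=5.4669  a^+=-0.6131
step 8: x_pred=10.2724  r=-5.0024  x^+=7.3510  v^+=3.4340  a^+=-1.9218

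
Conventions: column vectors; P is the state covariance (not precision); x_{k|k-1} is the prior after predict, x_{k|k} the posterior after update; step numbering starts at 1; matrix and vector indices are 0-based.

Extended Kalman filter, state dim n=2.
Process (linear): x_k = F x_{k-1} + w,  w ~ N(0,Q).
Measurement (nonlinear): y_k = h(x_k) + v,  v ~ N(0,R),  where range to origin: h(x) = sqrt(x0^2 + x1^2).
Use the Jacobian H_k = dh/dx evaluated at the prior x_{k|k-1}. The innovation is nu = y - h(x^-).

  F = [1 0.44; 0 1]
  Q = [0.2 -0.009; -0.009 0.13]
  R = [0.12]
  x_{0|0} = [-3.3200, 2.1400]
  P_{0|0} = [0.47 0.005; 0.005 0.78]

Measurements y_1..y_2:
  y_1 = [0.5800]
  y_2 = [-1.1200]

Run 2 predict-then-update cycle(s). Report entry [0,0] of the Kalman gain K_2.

step 1: x^-=[-2.3784, 2.1400]  P^-=[0.8254 0.3392; 0.3392 0.9100]  H_jac=[-0.7434 0.6689]  S=[0.6459]  K=[-0.5987; 0.5519]  nu=[-2.6194]  x^+=[-0.8102, 0.6942]  P^+=[0.5939 0.5526; 0.5526 0.7132]
step 2: x^-=[-0.5047, 0.6942]  P^-=[1.4183 0.8575; 0.8575 0.8432]  H_jac=[-0.5880 0.8088]  S=[0.3464]  K=[-0.4054; 0.5133]  nu=[-1.9783]  x^+=[0.2974, -0.3213]  P^+=[1.3614 0.9296; 0.9296 0.7519]

K[0,0] = -0.4054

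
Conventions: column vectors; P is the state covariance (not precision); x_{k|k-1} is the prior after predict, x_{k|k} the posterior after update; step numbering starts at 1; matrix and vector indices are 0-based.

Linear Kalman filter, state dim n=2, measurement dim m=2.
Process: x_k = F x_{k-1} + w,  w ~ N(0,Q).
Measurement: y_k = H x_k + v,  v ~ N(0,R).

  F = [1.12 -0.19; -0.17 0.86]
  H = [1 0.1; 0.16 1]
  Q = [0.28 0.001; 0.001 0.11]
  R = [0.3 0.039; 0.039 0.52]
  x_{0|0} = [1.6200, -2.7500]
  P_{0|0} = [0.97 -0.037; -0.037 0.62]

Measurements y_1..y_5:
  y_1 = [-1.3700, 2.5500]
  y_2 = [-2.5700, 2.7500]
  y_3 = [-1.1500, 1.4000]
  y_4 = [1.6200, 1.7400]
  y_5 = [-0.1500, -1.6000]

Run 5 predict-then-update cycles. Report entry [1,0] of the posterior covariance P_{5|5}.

P_post[1,0] = -0.0379

step 1: x^-=[2.3369, -2.6404]  P^-=[1.5349 -0.3218; -0.3218 0.6074]  S=[1.7766 0.0183; 0.0183 1.0637]  K=[0.8467 -0.0863; -0.1524 0.5252]  nu=[-3.4429, 4.8165]  x^+=[-0.9938, 0.4141]  P^+=[0.2559 -0.0528; -0.0528 0.2756]
step 2: x^-=[-1.1918, 0.5250]  P^-=[0.6335 -0.1453; -0.1453 0.3367]  S=[0.9078 0.0264; 0.0264 0.8264]  K=[0.6840 -0.0750; -0.1341 0.3836]  nu=[-1.4307, 2.4156]  x^+=[-2.3516, 1.6435]  P^+=[0.2068 -0.0454; -0.0454 0.2015]
step 3: x^-=[-2.9461, 1.8132]  P^-=[0.5660 -0.1165; -0.1165 0.2783]  S=[0.8455 0.0390; 0.0390 0.7755]  K=[0.6588 -0.0666; -0.1206 0.3409]  nu=[1.6148, 0.0582]  x^+=[-1.8862, 1.6382]  P^+=[0.1991 -0.0408; -0.0408 0.1791]
step 4: x^-=[-2.4239, 1.7295]  P^-=[0.5536 -0.1068; -0.1068 0.2601]  S=[0.8348 0.0451; 0.0451 0.7601]  K=[0.6537 -0.0627; -0.1144 0.3265]  nu=[3.8709, 0.3983]  x^+=[0.0816, 1.4168]  P^+=[0.1975 -0.0387; -0.0387 0.1715]
step 5: x^-=[-0.1778, 1.2046]  P^-=[0.5505 -0.1032; -0.1032 0.2539]  S=[0.8324 0.0476; 0.0476 0.7550]  K=[0.6524 -0.0612; -0.1119 0.3215]  nu=[-0.0927, -2.7761]  x^+=[-0.0684, 0.3224]  P^+=[0.1971 -0.0379; -0.0379 0.1689]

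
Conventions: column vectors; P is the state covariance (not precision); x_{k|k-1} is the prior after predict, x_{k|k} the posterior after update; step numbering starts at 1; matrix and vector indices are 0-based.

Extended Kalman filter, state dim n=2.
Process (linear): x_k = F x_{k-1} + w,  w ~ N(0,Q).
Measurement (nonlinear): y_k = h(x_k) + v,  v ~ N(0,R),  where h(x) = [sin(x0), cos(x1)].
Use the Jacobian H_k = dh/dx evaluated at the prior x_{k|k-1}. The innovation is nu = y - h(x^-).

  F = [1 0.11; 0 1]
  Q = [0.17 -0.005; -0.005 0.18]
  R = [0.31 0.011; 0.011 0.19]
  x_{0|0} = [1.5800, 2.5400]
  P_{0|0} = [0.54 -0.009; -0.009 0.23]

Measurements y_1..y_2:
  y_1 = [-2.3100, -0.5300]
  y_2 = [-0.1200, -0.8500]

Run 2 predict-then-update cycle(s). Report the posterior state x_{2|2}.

x_post = [3.4600, 2.4226]

step 1: x^-=[1.8594, 2.5400]  P^-=[0.7108 0.0113; 0.0113 0.4100]  H_jac=[-0.2846 0.0000; 0.0000 -0.5660]  S=[0.3676 0.0128; 0.0128 0.3213]  K=[-0.5504 0.0021; 0.0165 -0.7228]  nu=[-3.2686, 0.2944]  x^+=[3.6592, 2.2734]  P^+=[0.5995 0.0100; 0.0100 0.2423]
step 2: x^-=[3.9093, 2.2734]  P^-=[0.7746 0.0317; 0.0317 0.4223]  H_jac=[-0.7195 0.0000; 0.0000 -0.7632]  S=[0.7110 0.0284; 0.0284 0.4360]  K=[-0.7837 -0.0044; -0.0025 -0.7391]  nu=[0.5745, -0.2038]  x^+=[3.4600, 2.4226]  P^+=[0.3377 0.0124; 0.0124 0.1840]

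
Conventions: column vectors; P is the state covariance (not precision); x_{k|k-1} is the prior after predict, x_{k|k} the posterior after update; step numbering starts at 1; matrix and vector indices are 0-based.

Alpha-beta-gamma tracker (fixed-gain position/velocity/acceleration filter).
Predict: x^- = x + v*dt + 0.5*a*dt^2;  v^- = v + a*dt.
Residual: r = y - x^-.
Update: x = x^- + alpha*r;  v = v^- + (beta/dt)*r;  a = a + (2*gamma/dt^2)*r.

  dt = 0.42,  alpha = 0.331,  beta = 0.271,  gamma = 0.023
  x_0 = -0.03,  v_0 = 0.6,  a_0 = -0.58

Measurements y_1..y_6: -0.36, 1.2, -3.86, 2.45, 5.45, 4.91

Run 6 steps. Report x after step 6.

x_post = 3.6116

step 1: x_pred=0.1708  r=-0.5308  x^+=-0.0049  v^+=0.0139  a^+=-0.7184
step 2: x_pred=-0.0624  r=1.2624  x^+=0.3555  v^+=0.5267  a^+=-0.3892
step 3: x_pred=0.5423  r=-4.4023  x^+=-0.9148  v^+=-2.4773  a^+=-1.5372
step 4: x_pred=-2.0909  r=4.5409  x^+=-0.5879  v^+=-0.1930  a^+=-0.3531
step 5: x_pred=-0.7001  r=6.1501  x^+=1.3356  v^+=3.6270  a^+=1.2507
step 6: x_pred=2.9692  r=1.9408  x^+=3.6116  v^+=5.4045  a^+=1.7568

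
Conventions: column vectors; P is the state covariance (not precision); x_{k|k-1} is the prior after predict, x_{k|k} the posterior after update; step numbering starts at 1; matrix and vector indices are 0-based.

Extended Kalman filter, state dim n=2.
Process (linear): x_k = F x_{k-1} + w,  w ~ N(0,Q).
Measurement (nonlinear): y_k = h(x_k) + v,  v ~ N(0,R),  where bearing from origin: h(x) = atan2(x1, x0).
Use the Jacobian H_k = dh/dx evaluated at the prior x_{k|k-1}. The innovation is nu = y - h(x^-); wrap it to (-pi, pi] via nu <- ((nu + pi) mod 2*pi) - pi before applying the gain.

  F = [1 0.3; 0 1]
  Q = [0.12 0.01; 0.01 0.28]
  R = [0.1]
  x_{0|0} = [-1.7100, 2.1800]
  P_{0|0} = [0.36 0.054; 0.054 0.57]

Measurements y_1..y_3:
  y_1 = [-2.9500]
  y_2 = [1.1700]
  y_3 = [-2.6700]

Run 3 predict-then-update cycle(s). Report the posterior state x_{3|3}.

x_post = [-2.5247, 2.3536]

step 1: x^-=[-1.0560, 2.1800]  P^-=[0.5637 0.2350; 0.2350 0.8500]  H_jac=[-0.3715 -0.1800]  S=[0.2368]  K=[-1.0632; -1.0149]  nu=[1.3113]  x^+=[-2.4501, 0.8492]  P^+=[0.2961 -0.0205; -0.0205 0.6061]
step 2: x^-=[-2.1954, 0.8492]  P^-=[0.4583 0.1714; 0.1714 0.8861]  H_jac=[-0.1533 -0.3962]  S=[0.2707]  K=[-0.5104; -1.3941]  nu=[-1.6025]  x^+=[-1.3775, 3.0832]  P^+=[0.3878 -0.0212; -0.0212 0.3601]
step 3: x^-=[-0.4525, 3.0832]  P^-=[0.5275 0.0968; 0.0968 0.6401]  H_jac=[-0.3175 -0.0466]  S=[0.1574]  K=[-1.0925; -0.3847]  nu=[1.8967]  x^+=[-2.5247, 2.3536]  P^+=[0.3396 0.0306; 0.0306 0.6168]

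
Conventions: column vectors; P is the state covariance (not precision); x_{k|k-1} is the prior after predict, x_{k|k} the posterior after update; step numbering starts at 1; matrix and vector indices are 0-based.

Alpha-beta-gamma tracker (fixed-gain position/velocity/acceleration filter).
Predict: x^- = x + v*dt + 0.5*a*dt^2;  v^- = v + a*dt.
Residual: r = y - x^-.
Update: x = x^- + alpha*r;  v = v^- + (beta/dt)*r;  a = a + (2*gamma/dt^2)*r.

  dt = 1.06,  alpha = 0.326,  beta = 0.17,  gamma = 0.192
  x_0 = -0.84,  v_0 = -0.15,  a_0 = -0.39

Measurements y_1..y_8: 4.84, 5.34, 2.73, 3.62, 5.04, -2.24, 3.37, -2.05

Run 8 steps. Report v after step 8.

v_post = -16.5109

step 1: x_pred=-1.2181  r=6.0581  x^+=0.7568  v^+=0.4082  a^+=1.6804
step 2: x_pred=2.1336  r=3.2064  x^+=3.1789  v^+=2.7037  a^+=2.7762
step 3: x_pred=7.6044  r=-4.8744  x^+=6.0154  v^+=4.8647  a^+=1.1104
step 4: x_pred=11.7958  r=-8.1758  x^+=9.1305  v^+=4.7305  a^+=-1.6838
step 5: x_pred=13.1988  r=-8.1588  x^+=10.5391  v^+=1.6372  a^+=-4.4721
step 6: x_pred=9.7620  r=-12.0020  x^+=5.8494  v^+=-5.0281  a^+=-8.5739
step 7: x_pred=-4.2973  r=7.6673  x^+=-1.7977  v^+=-12.8868  a^+=-5.9536
step 8: x_pred=-18.8025  r=16.7525  x^+=-13.3412  v^+=-16.5109  a^+=-0.2283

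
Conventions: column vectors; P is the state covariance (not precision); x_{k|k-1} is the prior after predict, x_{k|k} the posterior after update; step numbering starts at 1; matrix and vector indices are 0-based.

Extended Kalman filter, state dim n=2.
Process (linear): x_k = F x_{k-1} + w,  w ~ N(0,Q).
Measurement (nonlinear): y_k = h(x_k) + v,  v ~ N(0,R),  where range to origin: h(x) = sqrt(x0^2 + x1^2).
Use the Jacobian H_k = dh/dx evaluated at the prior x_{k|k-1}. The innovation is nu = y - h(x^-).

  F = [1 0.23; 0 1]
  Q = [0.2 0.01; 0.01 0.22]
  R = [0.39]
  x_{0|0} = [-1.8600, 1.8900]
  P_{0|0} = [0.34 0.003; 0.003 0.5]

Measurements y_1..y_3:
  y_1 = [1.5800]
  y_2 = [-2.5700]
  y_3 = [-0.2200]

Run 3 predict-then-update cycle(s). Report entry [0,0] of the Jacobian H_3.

H_jac[0,0] = -0.5037

step 1: x^-=[-1.4253, 1.8900]  P^-=[0.5678 0.1280; 0.1280 0.7200]  H_jac=[-0.6021 0.7984]  S=[0.9318]  K=[-0.2573; 0.5342]  nu=[-0.7872]  x^+=[-1.2228, 1.4695]  P^+=[0.5062 0.2561; 0.2561 0.4541]
step 2: x^-=[-0.8848, 1.4695]  P^-=[0.8480 0.3705; 0.3705 0.6741]  H_jac=[-0.5158 0.8567]  S=[0.7829]  K=[-0.1533; 0.4935]  nu=[-4.2853]  x^+=[-0.2278, -0.6452]  P^+=[0.8296 0.4297; 0.4297 0.4834]
step 3: x^-=[-0.3762, -0.6452]  P^-=[1.2528 0.5509; 0.5509 0.7034]  H_jac=[-0.5037 -0.8639]  S=[1.7122]  K=[-0.6465; -0.5170]  nu=[-0.9669]  x^+=[0.2489, -0.1454]  P^+=[0.5372 -0.0213; -0.0213 0.2458]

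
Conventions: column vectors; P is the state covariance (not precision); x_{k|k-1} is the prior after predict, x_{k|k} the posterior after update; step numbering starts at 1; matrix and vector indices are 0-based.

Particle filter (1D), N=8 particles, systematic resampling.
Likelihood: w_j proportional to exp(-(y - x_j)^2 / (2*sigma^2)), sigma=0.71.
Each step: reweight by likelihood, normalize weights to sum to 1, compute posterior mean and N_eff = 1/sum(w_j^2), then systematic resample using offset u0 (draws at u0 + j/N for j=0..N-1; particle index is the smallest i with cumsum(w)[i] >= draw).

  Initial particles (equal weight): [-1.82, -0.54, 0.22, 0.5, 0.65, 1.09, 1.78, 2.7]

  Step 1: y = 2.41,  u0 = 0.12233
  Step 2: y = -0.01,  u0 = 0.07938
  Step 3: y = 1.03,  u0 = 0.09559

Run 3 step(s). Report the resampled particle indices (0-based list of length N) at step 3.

resampled_idx = [0, 1, 2, 3, 4, 4, 6, 7]

step 1: w=[0.0000, 0.0001, 0.0046, 0.0145, 0.0250, 0.0958, 0.3638, 0.4962]  mean=2.1162  Neff=2.5732  idx=[5, 6, 6, 6, 7, 7, 7, 7]
step 2: w=[0.7021, 0.0972, 0.0972, 0.0972, 0.0016, 0.0016, 0.0016, 0.0016]  mean=1.3014  Neff=1.9181  idx=[0, 0, 0, 0, 0, 1, 2, 3]
step 3: w=[0.1487, 0.1487, 0.1487, 0.1487, 0.1487, 0.0854, 0.0854, 0.0854]  mean=1.2669  Neff=7.5465  idx=[0, 1, 2, 3, 4, 4, 6, 7]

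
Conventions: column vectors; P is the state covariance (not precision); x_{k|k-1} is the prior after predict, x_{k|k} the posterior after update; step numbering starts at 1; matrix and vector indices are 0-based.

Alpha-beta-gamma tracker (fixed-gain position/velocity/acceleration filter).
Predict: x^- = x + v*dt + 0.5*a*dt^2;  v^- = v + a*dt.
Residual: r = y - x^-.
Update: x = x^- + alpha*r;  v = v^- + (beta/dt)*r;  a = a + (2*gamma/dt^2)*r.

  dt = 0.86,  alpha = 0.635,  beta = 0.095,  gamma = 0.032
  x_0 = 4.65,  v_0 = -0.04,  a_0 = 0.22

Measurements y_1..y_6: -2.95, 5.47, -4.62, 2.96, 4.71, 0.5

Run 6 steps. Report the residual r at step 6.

resid = -2.2947

step 1: x_pred=4.6970  r=-7.6470  x^+=-0.1589  v^+=-0.6955  a^+=-0.4417
step 2: x_pred=-0.9204  r=6.3904  x^+=3.1375  v^+=-0.3695  a^+=0.1113
step 3: x_pred=2.8609  r=-7.4809  x^+=-1.8895  v^+=-1.1002  a^+=-0.5361
step 4: x_pred=-3.0339  r=5.9939  x^+=0.7722  v^+=-0.8991  a^+=-0.0174
step 5: x_pred=-0.0074  r=4.7174  x^+=2.9881  v^+=-0.3930  a^+=0.3908
step 6: x_pred=2.7947  r=-2.2947  x^+=1.3376  v^+=-0.3104  a^+=0.1922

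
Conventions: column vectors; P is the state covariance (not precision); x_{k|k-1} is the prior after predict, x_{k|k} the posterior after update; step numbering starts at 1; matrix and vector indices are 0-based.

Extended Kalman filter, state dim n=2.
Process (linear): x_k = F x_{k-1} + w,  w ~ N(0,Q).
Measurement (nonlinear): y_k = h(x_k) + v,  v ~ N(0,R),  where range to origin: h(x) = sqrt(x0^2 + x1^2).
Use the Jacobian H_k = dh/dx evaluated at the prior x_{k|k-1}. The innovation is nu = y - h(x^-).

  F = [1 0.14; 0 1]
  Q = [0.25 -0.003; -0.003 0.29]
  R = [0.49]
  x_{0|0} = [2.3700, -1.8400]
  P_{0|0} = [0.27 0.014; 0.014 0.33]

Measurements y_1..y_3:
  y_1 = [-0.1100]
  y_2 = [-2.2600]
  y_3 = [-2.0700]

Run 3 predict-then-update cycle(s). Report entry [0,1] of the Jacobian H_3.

step 1: x^-=[2.1124, -1.8400]  P^-=[0.5304 0.0572; 0.0572 0.6200]  H_jac=[0.7541 -0.6568]  S=[1.0024]  K=[0.3615; -0.3632]  nu=[-2.9114]  x^+=[1.0599, -0.7825]  P^+=[0.3994 0.1888; 0.1888 0.4878]
step 2: x^-=[0.9504, -0.7825]  P^-=[0.7118 0.2541; 0.2541 0.7778]  H_jac=[0.7720 -0.6356]  S=[0.9791]  K=[0.3963; -0.3046]  nu=[-3.4911]  x^+=[-0.4331, 0.2808]  P^+=[0.5581 0.3723; 0.3723 0.6869]
step 3: x^-=[-0.3938, 0.2808]  P^-=[0.9258 0.4655; 0.4655 0.9769]  H_jac=[-0.8142 0.5806]  S=[0.9930]  K=[-0.4870; 0.1895]  nu=[-2.5536]  x^+=[0.8498, -0.2032]  P^+=[0.6903 0.5571; 0.5571 0.9413]

H_jac[0,1] = 0.5806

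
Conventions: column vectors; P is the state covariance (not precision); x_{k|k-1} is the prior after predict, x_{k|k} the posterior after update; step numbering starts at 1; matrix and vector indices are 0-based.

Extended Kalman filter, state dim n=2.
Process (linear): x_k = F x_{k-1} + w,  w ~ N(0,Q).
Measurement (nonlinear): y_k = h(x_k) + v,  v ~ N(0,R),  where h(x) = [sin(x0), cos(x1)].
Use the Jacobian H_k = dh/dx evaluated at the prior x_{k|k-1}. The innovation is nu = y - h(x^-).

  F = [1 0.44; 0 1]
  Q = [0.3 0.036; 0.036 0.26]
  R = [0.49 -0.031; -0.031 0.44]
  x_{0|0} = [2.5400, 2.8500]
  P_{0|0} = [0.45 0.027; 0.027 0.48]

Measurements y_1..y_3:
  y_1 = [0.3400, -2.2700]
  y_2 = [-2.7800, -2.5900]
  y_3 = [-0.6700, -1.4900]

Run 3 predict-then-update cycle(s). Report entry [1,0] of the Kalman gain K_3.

step 1: x^-=[3.7940, 2.8500]  P^-=[0.8667 0.2742; 0.2742 0.7400]  H_jac=[-0.7946 0.0000; 0.0000 -0.2875]  S=[1.0373 0.0316; 0.0316 0.5012]  K=[-0.6604 -0.1156; -0.1975 -0.4120]  nu=[0.9471, -1.3122]  x^+=[3.3202, 3.2036]  P^+=[0.4027 0.1057; 0.1057 0.6093]
step 2: x^-=[4.7298, 3.2036]  P^-=[0.9137 0.4098; 0.4098 0.8693]  H_jac=[0.0174 0.0000; 0.0000 0.0620]  S=[0.4903 -0.0306; -0.0306 0.4433]  K=[0.0361 0.0598; 0.0222 0.1231]  nu=[-1.7802, -1.5919]  x^+=[4.5703, 2.9682]  P^+=[0.9116 0.4063; 0.4063 0.8625]
step 3: x^-=[5.8763, 2.9682]  P^-=[1.7362 0.8218; 0.8218 1.1225]  H_jac=[0.9184 0.0000; 0.0000 -0.1725]  S=[1.9543 -0.1612; -0.1612 0.4734]  K=[0.8140 -0.0223; 0.3626 -0.2856]  nu=[-0.2742, -0.5050]  x^+=[5.6643, 3.0130]  P^+=[0.4351 0.2031; 0.2031 0.7935]

K[1,0] = 0.3626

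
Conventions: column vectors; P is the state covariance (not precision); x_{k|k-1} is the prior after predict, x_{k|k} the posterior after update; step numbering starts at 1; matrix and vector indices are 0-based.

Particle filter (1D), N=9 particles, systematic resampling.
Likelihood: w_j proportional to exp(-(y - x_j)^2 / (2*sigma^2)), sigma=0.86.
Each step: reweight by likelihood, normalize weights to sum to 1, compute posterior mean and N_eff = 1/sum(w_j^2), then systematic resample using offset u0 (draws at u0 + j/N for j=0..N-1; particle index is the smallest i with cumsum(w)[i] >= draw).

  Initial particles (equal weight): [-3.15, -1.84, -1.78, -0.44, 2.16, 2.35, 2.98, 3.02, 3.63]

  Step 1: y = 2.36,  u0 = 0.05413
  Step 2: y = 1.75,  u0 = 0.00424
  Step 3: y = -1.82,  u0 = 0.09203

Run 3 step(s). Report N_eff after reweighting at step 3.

step 1: w=[0.0000, 0.0000, 0.0000, 0.0013, 0.2541, 0.2611, 0.2013, 0.1945, 0.0877]  mean=2.6675  Neff=4.5711  idx=[4, 4, 5, 5, 5, 6, 7, 7, 8]
step 2: w=[0.1697, 0.1697, 0.1490, 0.1490, 0.1490, 0.0684, 0.0639, 0.0639, 0.0174]  mean=2.4365  Neff=7.2808  idx=[0, 0, 1, 1, 2, 3, 4, 4, 6]
step 3: w=[0.1848, 0.1848, 0.1848, 0.1848, 0.0649, 0.0649, 0.0649, 0.0649, 0.0011]  mean=2.2103  Neff=6.5145  idx=[0, 1, 1, 2, 2, 3, 4, 6, 7]

N_eff = 6.5145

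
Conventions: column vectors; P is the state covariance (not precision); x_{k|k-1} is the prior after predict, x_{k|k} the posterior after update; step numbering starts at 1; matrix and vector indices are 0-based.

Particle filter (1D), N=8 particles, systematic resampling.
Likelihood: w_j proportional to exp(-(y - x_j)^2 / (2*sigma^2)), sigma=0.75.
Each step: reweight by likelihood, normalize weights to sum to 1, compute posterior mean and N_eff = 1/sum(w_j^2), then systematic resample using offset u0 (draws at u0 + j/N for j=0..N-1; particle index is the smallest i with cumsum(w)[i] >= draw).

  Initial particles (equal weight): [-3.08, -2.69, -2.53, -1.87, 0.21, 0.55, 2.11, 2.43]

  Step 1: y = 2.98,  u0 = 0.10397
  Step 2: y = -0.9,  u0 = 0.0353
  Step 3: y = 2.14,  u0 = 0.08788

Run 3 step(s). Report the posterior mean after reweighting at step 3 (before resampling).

step 1: w=[0.0000, 0.0000, 0.0000, 0.0000, 0.0009, 0.0041, 0.3984, 0.5967]  mean=2.2929  Neff=1.9428  idx=[6, 6, 6, 7, 7, 7, 7, 7]
step 2: w=[0.2615, 0.2615, 0.2615, 0.0431, 0.0431, 0.0431, 0.0431, 0.0431]  mean=2.1789  Neff=4.6627  idx=[0, 0, 1, 1, 2, 2, 3, 5]
step 3: w=[0.1273, 0.1273, 0.1273, 0.1273, 0.1273, 0.1273, 0.1182, 0.1182]  mean=2.1856  Neff=7.9921  idx=[0, 1, 2, 3, 4, 5, 6, 7]

post_mean = 2.1856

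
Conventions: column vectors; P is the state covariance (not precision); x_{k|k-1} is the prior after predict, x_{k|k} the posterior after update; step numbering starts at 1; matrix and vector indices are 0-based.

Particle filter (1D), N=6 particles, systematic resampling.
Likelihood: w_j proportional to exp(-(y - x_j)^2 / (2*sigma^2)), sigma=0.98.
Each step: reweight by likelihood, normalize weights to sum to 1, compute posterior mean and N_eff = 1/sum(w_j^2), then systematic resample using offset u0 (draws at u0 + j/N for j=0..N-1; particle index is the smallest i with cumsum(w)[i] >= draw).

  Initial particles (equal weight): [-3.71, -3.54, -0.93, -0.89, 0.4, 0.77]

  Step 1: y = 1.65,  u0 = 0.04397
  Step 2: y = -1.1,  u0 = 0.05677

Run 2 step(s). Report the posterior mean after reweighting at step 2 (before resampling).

post_mean = -0.1190

step 1: w=[0.0000, 0.0000, 0.0265, 0.0295, 0.3765, 0.5674]  mean=0.5365  Neff=2.1491  idx=[3, 4, 4, 5, 5, 5]
step 2: w=[0.4692, 0.1488, 0.1488, 0.0777, 0.0777, 0.0777]  mean=-0.1190  Neff=3.5393  idx=[0, 0, 0, 1, 2, 4]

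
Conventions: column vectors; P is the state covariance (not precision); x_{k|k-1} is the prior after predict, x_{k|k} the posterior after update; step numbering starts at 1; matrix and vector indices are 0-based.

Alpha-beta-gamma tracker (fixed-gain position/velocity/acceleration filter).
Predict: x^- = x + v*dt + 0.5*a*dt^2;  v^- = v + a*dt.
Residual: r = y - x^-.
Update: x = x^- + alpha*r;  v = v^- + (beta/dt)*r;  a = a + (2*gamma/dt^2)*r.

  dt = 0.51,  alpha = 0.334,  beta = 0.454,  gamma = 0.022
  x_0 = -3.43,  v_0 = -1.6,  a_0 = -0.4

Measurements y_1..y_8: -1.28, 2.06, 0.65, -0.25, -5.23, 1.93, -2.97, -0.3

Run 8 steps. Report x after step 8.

step 1: x_pred=-4.2980  r=3.0180  x^+=-3.2900  v^+=0.8826  a^+=0.1105
step 2: x_pred=-2.8255  r=4.8855  x^+=-1.1937  v^+=5.2880  a^+=0.9370
step 3: x_pred=1.6250  r=-0.9750  x^+=1.2994  v^+=4.8980  a^+=0.7721
step 4: x_pred=3.8977  r=-4.1477  x^+=2.5124  v^+=1.5994  a^+=0.0704
step 5: x_pred=3.3372  r=-8.5672  x^+=0.4758  v^+=-5.9912  a^+=-1.3789
step 6: x_pred=-2.7591  r=4.6891  x^+=-1.1929  v^+=-2.5203  a^+=-0.5856
step 7: x_pred=-2.5544  r=-0.4156  x^+=-2.6932  v^+=-3.1889  a^+=-0.6560
step 8: x_pred=-4.4049  r=4.1049  x^+=-3.0338  v^+=0.1307  a^+=0.0384

x_post = -3.0338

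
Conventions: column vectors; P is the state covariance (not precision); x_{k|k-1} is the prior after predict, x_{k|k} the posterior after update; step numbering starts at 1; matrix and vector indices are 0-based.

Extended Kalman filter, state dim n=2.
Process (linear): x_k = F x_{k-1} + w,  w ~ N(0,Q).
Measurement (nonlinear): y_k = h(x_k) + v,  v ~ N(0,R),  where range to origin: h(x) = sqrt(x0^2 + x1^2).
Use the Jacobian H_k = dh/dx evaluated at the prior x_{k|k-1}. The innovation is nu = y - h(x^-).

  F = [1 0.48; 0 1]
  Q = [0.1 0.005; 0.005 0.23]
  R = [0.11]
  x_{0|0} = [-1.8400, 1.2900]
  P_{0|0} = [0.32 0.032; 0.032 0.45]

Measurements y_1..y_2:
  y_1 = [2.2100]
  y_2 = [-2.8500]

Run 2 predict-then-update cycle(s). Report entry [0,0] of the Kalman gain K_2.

step 1: x^-=[-1.2208, 1.2900]  P^-=[0.5544 0.2530; 0.2530 0.6800]  H_jac=[-0.6874 0.7263]  S=[0.4780]  K=[-0.4127; 0.6694]  nu=[0.4339]  x^+=[-1.3999, 1.5805]  P^+=[0.4730 0.3851; 0.3851 0.4658]
step 2: x^-=[-0.6413, 1.5805]  P^-=[1.0500 0.6137; 0.6137 0.6958]  H_jac=[-0.3760 0.9266]  S=[0.4283]  K=[0.4060; 0.9667]  nu=[-4.5556]  x^+=[-2.4908, -2.8236]  P^+=[0.9794 0.4456; 0.4456 0.2956]

K[0,0] = 0.4060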